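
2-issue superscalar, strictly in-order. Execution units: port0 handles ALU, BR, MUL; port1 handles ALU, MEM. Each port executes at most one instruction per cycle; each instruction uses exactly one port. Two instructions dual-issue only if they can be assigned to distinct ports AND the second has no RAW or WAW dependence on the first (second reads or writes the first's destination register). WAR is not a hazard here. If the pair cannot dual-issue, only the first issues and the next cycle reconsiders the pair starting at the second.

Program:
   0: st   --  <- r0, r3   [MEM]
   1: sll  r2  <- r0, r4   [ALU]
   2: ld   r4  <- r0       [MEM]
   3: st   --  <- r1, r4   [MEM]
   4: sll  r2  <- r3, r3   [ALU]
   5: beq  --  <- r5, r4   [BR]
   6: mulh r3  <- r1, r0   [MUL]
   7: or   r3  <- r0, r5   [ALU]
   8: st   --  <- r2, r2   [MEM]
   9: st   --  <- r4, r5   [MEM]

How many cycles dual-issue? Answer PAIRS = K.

PAIRS = 3

0. st.MEM+sll.ALU @i0+i1  | dual
1. ld.MEM @i2  | no-port MEM/MEM
2. st.MEM+sll.ALU @i3+i4  | dual
3. beq.BR @i5  | no-port BR/MUL
4. mulh.MUL @i6  | WAW r3
5. or.ALU+st.MEM @i7+i8  | dual
6. st.MEM @i9  | tail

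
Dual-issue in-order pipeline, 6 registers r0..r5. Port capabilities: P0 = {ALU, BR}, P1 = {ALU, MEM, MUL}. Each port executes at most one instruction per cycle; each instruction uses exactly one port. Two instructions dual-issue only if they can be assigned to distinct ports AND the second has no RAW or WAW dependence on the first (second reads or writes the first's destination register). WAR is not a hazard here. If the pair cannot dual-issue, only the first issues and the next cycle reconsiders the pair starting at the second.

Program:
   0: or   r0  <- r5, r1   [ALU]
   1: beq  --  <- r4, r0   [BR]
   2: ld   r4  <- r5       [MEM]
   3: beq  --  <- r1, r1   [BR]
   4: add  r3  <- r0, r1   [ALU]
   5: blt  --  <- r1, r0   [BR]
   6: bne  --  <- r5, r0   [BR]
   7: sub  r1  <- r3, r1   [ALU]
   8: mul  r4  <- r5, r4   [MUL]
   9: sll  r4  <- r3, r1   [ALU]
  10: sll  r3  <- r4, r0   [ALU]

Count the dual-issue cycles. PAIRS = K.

c0: i0 or  RAW r0
c1: i1&i2 beq ld  dual
c2: i3&i4 beq add  dual
c3: i5 blt  no-port BR/BR
c4: i6&i7 bne sub  dual
c5: i8 mul  WAW r4
c6: i9 sll  RAW r4
c7: i10 sll  tail

PAIRS = 3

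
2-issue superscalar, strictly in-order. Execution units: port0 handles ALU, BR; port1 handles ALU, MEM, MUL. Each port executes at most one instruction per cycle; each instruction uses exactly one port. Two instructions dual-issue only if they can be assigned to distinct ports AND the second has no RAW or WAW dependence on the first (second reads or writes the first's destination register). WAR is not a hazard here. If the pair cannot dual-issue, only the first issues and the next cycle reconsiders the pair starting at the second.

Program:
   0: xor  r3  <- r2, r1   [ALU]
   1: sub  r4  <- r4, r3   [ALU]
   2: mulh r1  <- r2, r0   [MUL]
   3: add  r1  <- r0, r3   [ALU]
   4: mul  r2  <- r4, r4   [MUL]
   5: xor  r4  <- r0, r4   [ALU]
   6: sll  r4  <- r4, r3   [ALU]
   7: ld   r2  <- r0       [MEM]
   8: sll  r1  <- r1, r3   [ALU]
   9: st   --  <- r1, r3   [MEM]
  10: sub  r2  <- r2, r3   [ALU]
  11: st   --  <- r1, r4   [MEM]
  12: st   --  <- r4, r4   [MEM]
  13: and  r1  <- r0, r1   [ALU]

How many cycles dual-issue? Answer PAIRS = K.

[0] i0  xor  -- RAW r3
[1] i1,i2  sub mulh  -- 2-wide
[2] i3,i4  add mul  -- 2-wide
[3] i5  xor  -- RAW+WAW r4
[4] i6,i7  sll ld  -- 2-wide
[5] i8  sll  -- RAW r1
[6] i9,i10  st sub  -- 2-wide
[7] i11  st  -- no-port MEM/MEM
[8] i12,i13  st and  -- 2-wide

PAIRS = 5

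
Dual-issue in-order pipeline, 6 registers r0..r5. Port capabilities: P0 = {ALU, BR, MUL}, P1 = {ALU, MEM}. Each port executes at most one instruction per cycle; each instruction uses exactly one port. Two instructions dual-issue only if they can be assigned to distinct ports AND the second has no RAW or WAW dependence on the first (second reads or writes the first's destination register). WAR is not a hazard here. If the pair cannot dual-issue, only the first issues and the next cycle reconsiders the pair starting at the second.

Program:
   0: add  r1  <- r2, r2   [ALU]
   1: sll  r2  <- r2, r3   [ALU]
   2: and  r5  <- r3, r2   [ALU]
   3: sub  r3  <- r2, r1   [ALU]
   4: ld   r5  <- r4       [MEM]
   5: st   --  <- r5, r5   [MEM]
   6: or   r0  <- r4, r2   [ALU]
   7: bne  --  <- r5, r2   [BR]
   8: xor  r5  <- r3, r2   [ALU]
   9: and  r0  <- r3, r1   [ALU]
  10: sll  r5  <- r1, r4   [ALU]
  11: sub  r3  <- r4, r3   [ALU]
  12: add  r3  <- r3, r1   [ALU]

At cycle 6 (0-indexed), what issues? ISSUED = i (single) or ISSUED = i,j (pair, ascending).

#0 head=0: add.ALU+sll.ALU i0&i1 dual
#1 head=2: and.ALU+sub.ALU i2&i3 dual
#2 head=4: ld.MEM i4 no-port MEM/MEM
#3 head=5: st.MEM+or.ALU i5&i6 dual
#4 head=7: bne.BR+xor.ALU i7&i8 dual
#5 head=9: and.ALU+sll.ALU i9&i10 dual
#6 head=11: sub.ALU i11 RAW+WAW r3
#7 head=12: add.ALU i12 tail

ISSUED = 11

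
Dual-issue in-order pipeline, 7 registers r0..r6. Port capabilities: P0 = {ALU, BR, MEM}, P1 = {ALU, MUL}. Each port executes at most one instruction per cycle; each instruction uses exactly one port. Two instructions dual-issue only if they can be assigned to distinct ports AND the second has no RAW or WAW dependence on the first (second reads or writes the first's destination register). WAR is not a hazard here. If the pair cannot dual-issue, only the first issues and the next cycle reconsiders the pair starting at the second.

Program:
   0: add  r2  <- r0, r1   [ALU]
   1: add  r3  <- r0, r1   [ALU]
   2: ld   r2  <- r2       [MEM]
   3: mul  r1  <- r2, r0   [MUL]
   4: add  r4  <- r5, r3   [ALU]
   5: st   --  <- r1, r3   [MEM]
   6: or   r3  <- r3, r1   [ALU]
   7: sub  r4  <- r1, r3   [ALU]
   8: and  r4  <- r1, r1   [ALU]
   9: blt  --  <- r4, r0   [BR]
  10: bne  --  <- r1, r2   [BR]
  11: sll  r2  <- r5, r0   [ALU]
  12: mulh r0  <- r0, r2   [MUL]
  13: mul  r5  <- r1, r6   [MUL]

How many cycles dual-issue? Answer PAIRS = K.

PAIRS = 4

c0: i0&i1 add.ALU+add.ALU  pair
c1: i2 ld.MEM  RAW r2
c2: i3&i4 mul.MUL+add.ALU  pair
c3: i5&i6 st.MEM+or.ALU  pair
c4: i7 sub.ALU  WAW r4
c5: i8 and.ALU  RAW r4
c6: i9 blt.BR  no-port BR/BR
c7: i10&i11 bne.BR+sll.ALU  pair
c8: i12 mulh.MUL  no-port MUL/MUL
c9: i13 mul.MUL  tail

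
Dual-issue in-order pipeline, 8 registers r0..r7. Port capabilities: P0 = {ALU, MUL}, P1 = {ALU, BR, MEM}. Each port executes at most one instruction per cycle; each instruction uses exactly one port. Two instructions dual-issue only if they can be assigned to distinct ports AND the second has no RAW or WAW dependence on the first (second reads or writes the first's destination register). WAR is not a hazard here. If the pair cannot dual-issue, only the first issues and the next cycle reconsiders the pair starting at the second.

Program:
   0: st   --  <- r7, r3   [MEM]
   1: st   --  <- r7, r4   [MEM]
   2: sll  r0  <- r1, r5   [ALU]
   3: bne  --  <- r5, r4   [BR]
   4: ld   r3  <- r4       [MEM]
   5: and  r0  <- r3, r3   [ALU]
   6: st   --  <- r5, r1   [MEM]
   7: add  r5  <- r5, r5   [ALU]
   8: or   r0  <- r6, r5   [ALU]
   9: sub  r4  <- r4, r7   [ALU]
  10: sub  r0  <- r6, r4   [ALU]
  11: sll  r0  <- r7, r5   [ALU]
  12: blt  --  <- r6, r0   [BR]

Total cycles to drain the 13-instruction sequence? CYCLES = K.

CYCLES = 10

  cy0 -> i0 (st.MEM) no-port MEM/MEM
  cy1 -> i1,i2 (st.MEM sll.ALU) pair
  cy2 -> i3 (bne.BR) no-port BR/MEM
  cy3 -> i4 (ld.MEM) RAW r3
  cy4 -> i5,i6 (and.ALU st.MEM) pair
  cy5 -> i7 (add.ALU) RAW r5
  cy6 -> i8,i9 (or.ALU sub.ALU) pair
  cy7 -> i10 (sub.ALU) WAW r0
  cy8 -> i11 (sll.ALU) RAW r0
  cy9 -> i12 (blt.BR) tail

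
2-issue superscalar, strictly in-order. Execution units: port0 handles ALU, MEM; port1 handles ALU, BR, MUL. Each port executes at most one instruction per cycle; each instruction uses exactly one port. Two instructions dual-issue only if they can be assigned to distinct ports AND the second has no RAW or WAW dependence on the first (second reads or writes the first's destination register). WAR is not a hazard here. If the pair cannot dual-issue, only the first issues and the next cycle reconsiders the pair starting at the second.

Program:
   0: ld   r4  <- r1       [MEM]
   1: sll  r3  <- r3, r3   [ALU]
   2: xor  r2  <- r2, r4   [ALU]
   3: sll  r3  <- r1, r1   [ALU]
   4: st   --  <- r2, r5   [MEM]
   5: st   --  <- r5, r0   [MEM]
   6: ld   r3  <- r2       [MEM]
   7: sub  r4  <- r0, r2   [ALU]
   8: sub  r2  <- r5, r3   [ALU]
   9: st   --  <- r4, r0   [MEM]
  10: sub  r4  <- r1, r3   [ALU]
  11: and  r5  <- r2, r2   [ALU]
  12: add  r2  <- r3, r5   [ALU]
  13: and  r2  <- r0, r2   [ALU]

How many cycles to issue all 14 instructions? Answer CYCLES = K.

c0: i0&i1 ld.MEM sll.ALU  pair
c1: i2&i3 xor.ALU sll.ALU  pair
c2: i4 st.MEM  no-port MEM/MEM
c3: i5 st.MEM  no-port MEM/MEM
c4: i6&i7 ld.MEM sub.ALU  pair
c5: i8&i9 sub.ALU st.MEM  pair
c6: i10&i11 sub.ALU and.ALU  pair
c7: i12 add.ALU  RAW+WAW r2
c8: i13 and.ALU  tail

CYCLES = 9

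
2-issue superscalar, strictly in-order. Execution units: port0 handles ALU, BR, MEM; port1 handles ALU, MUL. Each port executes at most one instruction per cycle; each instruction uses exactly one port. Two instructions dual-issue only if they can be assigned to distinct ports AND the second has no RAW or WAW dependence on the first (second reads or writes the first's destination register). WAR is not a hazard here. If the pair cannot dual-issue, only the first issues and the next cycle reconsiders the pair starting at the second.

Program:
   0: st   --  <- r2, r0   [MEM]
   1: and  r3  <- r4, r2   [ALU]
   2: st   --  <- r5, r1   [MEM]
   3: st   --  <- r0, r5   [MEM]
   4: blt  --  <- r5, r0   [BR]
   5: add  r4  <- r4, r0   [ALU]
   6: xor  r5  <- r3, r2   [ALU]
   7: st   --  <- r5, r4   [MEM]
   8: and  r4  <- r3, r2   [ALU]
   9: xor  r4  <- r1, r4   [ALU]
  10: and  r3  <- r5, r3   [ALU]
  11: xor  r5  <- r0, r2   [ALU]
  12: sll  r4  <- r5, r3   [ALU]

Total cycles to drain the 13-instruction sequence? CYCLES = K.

0. st.MEM/and.ALU @i0&i1  | pair
1. st.MEM @i2  | no-port MEM/MEM
2. st.MEM @i3  | no-port MEM/BR
3. blt.BR/add.ALU @i4&i5  | pair
4. xor.ALU @i6  | RAW r5
5. st.MEM/and.ALU @i7&i8  | pair
6. xor.ALU/and.ALU @i9&i10  | pair
7. xor.ALU @i11  | RAW r5
8. sll.ALU @i12  | tail

CYCLES = 9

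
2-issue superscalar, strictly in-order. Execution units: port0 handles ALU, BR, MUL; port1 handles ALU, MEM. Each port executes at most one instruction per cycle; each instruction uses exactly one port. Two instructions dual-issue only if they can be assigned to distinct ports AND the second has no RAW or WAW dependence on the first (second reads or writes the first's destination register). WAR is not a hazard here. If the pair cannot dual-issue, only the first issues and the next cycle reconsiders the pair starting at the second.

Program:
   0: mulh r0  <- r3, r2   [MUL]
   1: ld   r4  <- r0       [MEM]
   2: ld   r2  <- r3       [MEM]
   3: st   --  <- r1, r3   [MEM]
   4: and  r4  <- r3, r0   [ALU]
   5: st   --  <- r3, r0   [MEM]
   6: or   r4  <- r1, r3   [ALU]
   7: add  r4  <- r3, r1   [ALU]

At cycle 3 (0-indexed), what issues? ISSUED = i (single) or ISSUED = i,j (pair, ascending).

ISSUED = 3,4

t=0 i0:mulh.MUL ; RAW r0
t=1 i1:ld.MEM ; no-port MEM/MEM
t=2 i2:ld.MEM ; no-port MEM/MEM
t=3 i3&i4:st.MEM and.ALU ; dual
t=4 i5&i6:st.MEM or.ALU ; dual
t=5 i7:add.ALU ; tail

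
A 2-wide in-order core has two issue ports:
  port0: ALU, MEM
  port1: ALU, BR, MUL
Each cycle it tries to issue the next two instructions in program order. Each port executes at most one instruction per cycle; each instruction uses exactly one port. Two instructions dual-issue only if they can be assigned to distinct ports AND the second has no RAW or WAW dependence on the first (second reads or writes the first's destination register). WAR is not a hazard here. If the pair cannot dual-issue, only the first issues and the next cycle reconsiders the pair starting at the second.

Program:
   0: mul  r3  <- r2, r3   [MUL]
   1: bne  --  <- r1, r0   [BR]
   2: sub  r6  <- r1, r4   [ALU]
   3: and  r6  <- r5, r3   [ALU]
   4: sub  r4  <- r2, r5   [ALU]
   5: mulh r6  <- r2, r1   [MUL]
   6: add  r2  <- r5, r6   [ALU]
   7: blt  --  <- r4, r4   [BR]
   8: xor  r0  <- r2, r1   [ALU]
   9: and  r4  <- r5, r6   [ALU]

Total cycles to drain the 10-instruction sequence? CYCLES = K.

#0 head=0: mul.MUL i0 no-port MUL/BR
#1 head=1: bne.BR sub.ALU i1/i2 dual
#2 head=3: and.ALU sub.ALU i3/i4 dual
#3 head=5: mulh.MUL i5 RAW r6
#4 head=6: add.ALU blt.BR i6/i7 dual
#5 head=8: xor.ALU and.ALU i8/i9 dual

CYCLES = 6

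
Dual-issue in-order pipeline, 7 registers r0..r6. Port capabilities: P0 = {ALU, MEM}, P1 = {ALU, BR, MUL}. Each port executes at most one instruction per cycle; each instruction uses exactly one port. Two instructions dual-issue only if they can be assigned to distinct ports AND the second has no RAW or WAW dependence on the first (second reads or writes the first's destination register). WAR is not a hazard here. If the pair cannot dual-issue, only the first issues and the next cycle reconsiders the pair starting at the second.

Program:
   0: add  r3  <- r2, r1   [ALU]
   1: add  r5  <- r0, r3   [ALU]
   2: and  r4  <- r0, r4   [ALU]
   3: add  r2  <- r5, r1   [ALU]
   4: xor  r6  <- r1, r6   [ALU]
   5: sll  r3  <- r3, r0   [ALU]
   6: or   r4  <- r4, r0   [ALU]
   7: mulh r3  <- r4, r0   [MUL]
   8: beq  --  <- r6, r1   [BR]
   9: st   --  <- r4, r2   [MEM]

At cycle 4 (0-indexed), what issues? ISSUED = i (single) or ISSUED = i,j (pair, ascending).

ISSUED = 7

[0] i0  add.ALU  -- RAW r3
[1] i1&i2  add.ALU;and.ALU  -- pair
[2] i3&i4  add.ALU;xor.ALU  -- pair
[3] i5&i6  sll.ALU;or.ALU  -- pair
[4] i7  mulh.MUL  -- no-port MUL/BR
[5] i8&i9  beq.BR;st.MEM  -- pair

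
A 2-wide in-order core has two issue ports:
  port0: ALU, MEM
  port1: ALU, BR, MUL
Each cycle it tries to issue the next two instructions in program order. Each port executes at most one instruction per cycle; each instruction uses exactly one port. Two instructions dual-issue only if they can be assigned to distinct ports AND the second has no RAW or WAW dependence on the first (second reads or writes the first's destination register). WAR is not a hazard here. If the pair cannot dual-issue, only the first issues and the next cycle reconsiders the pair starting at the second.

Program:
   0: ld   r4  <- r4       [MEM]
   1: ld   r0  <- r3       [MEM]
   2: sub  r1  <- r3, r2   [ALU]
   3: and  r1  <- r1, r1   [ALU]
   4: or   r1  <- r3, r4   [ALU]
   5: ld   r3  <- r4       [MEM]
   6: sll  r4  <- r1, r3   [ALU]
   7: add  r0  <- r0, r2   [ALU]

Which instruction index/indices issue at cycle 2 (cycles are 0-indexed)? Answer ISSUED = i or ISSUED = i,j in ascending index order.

  cy0 -> i0 (ld) no-port MEM/MEM
  cy1 -> i1,i2 (ld+sub) pair
  cy2 -> i3 (and) WAW r1
  cy3 -> i4,i5 (or+ld) pair
  cy4 -> i6,i7 (sll+add) pair

ISSUED = 3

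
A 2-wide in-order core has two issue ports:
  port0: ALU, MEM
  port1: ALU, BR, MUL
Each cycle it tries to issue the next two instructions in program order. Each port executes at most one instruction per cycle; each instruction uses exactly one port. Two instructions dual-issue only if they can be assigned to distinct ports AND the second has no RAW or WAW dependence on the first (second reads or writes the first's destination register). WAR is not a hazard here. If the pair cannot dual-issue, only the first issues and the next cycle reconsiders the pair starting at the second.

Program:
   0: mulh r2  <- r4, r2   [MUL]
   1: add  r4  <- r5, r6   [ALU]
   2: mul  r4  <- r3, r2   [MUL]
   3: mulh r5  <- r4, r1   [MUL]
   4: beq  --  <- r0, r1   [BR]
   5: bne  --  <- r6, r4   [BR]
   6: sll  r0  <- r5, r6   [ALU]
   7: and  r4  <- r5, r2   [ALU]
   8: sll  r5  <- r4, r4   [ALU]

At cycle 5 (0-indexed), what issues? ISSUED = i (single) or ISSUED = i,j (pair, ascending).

ISSUED = 7

t=0 i0+i1:mulh.MUL/add.ALU ; 2-wide
t=1 i2:mul.MUL ; no-port MUL/MUL
t=2 i3:mulh.MUL ; no-port MUL/BR
t=3 i4:beq.BR ; no-port BR/BR
t=4 i5+i6:bne.BR/sll.ALU ; 2-wide
t=5 i7:and.ALU ; RAW r4
t=6 i8:sll.ALU ; tail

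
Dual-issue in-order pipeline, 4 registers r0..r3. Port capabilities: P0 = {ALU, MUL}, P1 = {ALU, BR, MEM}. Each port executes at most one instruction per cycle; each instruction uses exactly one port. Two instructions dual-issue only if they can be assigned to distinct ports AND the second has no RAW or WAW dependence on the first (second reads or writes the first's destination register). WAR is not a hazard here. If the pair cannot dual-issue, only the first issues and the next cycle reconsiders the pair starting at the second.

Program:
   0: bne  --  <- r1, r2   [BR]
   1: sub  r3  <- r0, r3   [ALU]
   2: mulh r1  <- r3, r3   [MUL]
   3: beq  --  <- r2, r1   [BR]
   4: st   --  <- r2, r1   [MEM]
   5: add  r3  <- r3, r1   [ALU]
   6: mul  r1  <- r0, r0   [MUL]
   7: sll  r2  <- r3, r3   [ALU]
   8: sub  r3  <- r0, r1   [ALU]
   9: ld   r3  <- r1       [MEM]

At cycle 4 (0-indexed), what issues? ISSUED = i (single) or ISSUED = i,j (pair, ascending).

ISSUED = 6,7

0. bne.BR+sub.ALU @i0+i1  | 2-wide
1. mulh.MUL @i2  | RAW r1
2. beq.BR @i3  | no-port BR/MEM
3. st.MEM+add.ALU @i4+i5  | 2-wide
4. mul.MUL+sll.ALU @i6+i7  | 2-wide
5. sub.ALU @i8  | WAW r3
6. ld.MEM @i9  | tail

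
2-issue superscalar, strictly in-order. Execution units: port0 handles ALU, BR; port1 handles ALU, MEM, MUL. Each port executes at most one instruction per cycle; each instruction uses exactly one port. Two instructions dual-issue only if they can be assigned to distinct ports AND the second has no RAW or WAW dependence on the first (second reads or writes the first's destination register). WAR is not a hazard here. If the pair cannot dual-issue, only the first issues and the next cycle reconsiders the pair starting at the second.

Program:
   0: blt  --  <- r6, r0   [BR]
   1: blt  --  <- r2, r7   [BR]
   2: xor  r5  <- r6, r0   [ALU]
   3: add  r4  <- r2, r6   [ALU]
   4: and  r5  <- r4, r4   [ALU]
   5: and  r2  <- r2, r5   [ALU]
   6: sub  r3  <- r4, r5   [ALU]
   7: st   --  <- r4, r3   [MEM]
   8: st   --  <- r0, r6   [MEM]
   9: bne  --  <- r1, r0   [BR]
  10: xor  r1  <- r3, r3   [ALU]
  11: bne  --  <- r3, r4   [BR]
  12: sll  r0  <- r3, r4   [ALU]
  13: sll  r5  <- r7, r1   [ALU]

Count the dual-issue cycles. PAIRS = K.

PAIRS = 5

[0] i0  blt  -- no-port BR/BR
[1] i1+i2  blt;xor  -- 2-wide
[2] i3  add  -- RAW r4
[3] i4  and  -- RAW r5
[4] i5+i6  and;sub  -- 2-wide
[5] i7  st  -- no-port MEM/MEM
[6] i8+i9  st;bne  -- 2-wide
[7] i10+i11  xor;bne  -- 2-wide
[8] i12+i13  sll;sll  -- 2-wide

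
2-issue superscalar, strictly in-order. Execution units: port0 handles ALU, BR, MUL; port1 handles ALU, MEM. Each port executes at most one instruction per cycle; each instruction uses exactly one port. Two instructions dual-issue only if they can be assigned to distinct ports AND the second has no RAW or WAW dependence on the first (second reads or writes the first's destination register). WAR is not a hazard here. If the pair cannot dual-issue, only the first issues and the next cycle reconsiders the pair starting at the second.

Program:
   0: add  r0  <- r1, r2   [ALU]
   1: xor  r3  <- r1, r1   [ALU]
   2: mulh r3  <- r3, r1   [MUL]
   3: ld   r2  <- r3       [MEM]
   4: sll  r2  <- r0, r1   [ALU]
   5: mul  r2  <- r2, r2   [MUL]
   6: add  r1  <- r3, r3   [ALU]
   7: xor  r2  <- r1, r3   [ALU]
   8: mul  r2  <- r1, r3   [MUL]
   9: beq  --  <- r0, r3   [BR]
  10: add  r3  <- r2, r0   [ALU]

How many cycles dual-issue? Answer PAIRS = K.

c0: i0+i1 add/xor  pair
c1: i2 mulh  RAW r3
c2: i3 ld  WAW r2
c3: i4 sll  RAW+WAW r2
c4: i5+i6 mul/add  pair
c5: i7 xor  WAW r2
c6: i8 mul  no-port MUL/BR
c7: i9+i10 beq/add  pair

PAIRS = 3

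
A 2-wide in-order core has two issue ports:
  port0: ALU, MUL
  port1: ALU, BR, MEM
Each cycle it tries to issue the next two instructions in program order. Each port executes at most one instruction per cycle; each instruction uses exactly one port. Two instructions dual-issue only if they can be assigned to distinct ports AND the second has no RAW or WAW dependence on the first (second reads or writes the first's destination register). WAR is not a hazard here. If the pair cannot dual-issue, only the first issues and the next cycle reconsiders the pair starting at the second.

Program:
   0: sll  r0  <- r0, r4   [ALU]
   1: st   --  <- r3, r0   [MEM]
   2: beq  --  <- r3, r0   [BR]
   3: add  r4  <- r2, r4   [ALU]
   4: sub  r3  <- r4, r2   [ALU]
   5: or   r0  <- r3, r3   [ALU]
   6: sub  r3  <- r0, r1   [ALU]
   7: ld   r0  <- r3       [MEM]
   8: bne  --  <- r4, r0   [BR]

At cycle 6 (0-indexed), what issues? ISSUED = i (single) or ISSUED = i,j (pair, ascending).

ISSUED = 7

c0: i0 sll.ALU  RAW r0
c1: i1 st.MEM  no-port MEM/BR
c2: i2+i3 beq.BR/add.ALU  pair
c3: i4 sub.ALU  RAW r3
c4: i5 or.ALU  RAW r0
c5: i6 sub.ALU  RAW r3
c6: i7 ld.MEM  no-port MEM/BR
c7: i8 bne.BR  tail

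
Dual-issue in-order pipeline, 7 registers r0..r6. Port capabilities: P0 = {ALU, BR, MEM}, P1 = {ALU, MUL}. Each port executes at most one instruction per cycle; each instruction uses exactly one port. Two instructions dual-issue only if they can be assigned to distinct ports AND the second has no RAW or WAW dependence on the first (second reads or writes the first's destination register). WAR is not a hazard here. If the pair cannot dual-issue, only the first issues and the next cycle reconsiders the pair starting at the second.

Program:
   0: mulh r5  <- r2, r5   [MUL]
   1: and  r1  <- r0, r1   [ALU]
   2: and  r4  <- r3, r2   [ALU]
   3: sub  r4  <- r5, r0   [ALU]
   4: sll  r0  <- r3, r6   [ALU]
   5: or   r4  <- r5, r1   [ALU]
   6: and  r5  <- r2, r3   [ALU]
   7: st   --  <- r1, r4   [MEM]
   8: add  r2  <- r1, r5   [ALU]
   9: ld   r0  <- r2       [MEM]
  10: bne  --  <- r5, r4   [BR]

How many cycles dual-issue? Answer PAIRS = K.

PAIRS = 4

0. mulh.MUL and.ALU @i0/i1  | 2-wide
1. and.ALU @i2  | WAW r4
2. sub.ALU sll.ALU @i3/i4  | 2-wide
3. or.ALU and.ALU @i5/i6  | 2-wide
4. st.MEM add.ALU @i7/i8  | 2-wide
5. ld.MEM @i9  | no-port MEM/BR
6. bne.BR @i10  | tail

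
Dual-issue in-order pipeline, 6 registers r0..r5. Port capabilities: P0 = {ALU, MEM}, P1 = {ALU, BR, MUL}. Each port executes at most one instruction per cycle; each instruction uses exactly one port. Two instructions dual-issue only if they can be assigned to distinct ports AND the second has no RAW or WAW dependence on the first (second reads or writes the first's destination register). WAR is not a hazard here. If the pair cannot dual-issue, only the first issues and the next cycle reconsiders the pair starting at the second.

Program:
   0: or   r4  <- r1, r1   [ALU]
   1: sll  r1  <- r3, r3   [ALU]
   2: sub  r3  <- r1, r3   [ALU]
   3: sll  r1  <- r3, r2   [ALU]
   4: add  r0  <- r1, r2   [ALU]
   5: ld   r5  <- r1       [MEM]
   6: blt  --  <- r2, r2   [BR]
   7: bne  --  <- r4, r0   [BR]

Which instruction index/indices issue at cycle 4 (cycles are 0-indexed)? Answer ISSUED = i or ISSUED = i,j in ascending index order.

ISSUED = 6

[0] i0,i1  or.ALU;sll.ALU  -- dual
[1] i2  sub.ALU  -- RAW r3
[2] i3  sll.ALU  -- RAW r1
[3] i4,i5  add.ALU;ld.MEM  -- dual
[4] i6  blt.BR  -- no-port BR/BR
[5] i7  bne.BR  -- tail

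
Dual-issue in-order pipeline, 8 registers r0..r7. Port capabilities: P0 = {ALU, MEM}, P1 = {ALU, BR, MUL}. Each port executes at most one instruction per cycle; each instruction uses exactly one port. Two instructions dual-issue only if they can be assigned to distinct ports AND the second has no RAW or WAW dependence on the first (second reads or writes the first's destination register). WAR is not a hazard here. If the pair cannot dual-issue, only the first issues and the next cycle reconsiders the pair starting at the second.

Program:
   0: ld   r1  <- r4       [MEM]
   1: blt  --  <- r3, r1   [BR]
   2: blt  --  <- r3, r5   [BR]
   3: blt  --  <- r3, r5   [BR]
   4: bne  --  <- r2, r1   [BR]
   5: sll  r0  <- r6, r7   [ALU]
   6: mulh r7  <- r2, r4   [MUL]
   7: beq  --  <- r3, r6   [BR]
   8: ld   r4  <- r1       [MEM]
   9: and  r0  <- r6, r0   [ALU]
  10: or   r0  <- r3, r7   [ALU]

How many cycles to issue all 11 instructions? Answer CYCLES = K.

0. ld @i0  | RAW r1
1. blt @i1  | no-port BR/BR
2. blt @i2  | no-port BR/BR
3. blt @i3  | no-port BR/BR
4. bne/sll @i4/i5  | dual
5. mulh @i6  | no-port MUL/BR
6. beq/ld @i7/i8  | dual
7. and @i9  | WAW r0
8. or @i10  | tail

CYCLES = 9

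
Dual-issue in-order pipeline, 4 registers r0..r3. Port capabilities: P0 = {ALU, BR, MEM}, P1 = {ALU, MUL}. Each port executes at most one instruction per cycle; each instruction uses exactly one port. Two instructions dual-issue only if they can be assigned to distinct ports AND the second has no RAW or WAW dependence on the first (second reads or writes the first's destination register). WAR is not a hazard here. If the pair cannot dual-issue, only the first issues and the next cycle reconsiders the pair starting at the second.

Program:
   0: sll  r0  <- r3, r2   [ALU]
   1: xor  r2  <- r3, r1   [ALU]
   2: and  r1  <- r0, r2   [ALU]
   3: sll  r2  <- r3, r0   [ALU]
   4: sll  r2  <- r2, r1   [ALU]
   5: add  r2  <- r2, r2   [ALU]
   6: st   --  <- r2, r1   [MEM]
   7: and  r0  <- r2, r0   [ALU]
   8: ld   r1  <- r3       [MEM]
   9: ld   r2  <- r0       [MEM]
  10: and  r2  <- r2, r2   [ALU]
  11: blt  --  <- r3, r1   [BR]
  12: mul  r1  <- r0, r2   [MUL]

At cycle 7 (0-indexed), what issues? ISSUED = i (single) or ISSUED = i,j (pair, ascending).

#0 head=0: sll.ALU+xor.ALU i0&i1 2-wide
#1 head=2: and.ALU+sll.ALU i2&i3 2-wide
#2 head=4: sll.ALU i4 RAW+WAW r2
#3 head=5: add.ALU i5 RAW r2
#4 head=6: st.MEM+and.ALU i6&i7 2-wide
#5 head=8: ld.MEM i8 no-port MEM/MEM
#6 head=9: ld.MEM i9 RAW+WAW r2
#7 head=10: and.ALU+blt.BR i10&i11 2-wide
#8 head=12: mul.MUL i12 tail

ISSUED = 10,11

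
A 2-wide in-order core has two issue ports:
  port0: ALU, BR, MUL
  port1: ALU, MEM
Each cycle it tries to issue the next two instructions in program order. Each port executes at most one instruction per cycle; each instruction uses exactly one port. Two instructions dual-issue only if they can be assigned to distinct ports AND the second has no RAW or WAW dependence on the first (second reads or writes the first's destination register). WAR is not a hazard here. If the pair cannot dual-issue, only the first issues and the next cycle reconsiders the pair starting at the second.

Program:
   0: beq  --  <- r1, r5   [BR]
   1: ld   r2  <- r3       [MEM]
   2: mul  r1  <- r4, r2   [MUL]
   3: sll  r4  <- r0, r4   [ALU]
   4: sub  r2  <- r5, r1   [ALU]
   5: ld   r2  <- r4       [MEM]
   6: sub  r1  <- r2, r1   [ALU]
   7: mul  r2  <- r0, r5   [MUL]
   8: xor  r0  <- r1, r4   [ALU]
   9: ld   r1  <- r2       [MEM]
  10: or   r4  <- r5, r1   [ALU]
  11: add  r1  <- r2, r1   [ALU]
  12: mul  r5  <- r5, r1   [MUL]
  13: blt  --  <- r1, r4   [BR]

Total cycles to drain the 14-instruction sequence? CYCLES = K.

  cy0 -> i0&i1 (beq;ld) dual
  cy1 -> i2&i3 (mul;sll) dual
  cy2 -> i4 (sub) WAW r2
  cy3 -> i5 (ld) RAW r2
  cy4 -> i6&i7 (sub;mul) dual
  cy5 -> i8&i9 (xor;ld) dual
  cy6 -> i10&i11 (or;add) dual
  cy7 -> i12 (mul) no-port MUL/BR
  cy8 -> i13 (blt) tail

CYCLES = 9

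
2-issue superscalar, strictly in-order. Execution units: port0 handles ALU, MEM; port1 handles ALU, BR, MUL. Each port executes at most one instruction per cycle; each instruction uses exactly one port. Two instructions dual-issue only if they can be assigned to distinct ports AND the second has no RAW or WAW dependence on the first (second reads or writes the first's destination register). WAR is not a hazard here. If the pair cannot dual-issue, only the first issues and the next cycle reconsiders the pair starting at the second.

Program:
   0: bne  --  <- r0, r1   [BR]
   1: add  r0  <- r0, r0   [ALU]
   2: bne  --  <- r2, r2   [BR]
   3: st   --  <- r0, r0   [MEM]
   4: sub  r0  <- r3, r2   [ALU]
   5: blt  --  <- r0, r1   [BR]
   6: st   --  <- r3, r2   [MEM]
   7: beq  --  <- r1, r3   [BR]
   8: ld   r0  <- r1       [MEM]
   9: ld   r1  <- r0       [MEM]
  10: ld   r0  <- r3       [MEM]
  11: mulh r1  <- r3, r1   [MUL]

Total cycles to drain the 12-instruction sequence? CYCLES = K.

CYCLES = 7

  cy0 -> i0/i1 (bne;add) pair
  cy1 -> i2/i3 (bne;st) pair
  cy2 -> i4 (sub) RAW r0
  cy3 -> i5/i6 (blt;st) pair
  cy4 -> i7/i8 (beq;ld) pair
  cy5 -> i9 (ld) no-port MEM/MEM
  cy6 -> i10/i11 (ld;mulh) pair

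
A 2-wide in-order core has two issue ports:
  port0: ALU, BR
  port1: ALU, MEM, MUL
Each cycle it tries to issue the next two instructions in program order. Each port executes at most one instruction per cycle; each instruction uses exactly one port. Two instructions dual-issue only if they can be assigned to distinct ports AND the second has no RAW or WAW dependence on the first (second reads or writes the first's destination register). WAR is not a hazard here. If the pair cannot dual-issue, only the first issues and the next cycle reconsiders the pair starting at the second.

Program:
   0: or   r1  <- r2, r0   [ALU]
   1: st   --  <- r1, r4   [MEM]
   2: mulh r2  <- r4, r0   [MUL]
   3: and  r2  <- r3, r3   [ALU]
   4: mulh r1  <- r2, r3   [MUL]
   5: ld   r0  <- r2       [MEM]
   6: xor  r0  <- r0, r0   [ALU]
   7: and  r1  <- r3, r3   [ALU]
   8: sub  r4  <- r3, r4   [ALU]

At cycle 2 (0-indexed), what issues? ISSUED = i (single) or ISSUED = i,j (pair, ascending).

ISSUED = 2

0. or.ALU @i0  | RAW r1
1. st.MEM @i1  | no-port MEM/MUL
2. mulh.MUL @i2  | WAW r2
3. and.ALU @i3  | RAW r2
4. mulh.MUL @i4  | no-port MUL/MEM
5. ld.MEM @i5  | RAW+WAW r0
6. xor.ALU;and.ALU @i6/i7  | pair
7. sub.ALU @i8  | tail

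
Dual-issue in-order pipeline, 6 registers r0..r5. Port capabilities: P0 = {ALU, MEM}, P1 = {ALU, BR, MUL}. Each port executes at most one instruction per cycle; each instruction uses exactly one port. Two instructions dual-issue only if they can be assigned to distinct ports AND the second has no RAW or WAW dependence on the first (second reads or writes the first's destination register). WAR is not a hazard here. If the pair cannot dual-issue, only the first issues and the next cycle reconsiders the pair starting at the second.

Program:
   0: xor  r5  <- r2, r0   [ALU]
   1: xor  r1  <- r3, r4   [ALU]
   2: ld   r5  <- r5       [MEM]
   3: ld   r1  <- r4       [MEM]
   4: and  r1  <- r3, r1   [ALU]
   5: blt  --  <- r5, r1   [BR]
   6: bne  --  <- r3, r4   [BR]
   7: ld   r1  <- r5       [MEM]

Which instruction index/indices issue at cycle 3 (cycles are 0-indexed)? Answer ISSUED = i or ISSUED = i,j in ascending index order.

0. xor.ALU;xor.ALU @i0/i1  | 2-wide
1. ld.MEM @i2  | no-port MEM/MEM
2. ld.MEM @i3  | RAW+WAW r1
3. and.ALU @i4  | RAW r1
4. blt.BR @i5  | no-port BR/BR
5. bne.BR;ld.MEM @i6/i7  | 2-wide

ISSUED = 4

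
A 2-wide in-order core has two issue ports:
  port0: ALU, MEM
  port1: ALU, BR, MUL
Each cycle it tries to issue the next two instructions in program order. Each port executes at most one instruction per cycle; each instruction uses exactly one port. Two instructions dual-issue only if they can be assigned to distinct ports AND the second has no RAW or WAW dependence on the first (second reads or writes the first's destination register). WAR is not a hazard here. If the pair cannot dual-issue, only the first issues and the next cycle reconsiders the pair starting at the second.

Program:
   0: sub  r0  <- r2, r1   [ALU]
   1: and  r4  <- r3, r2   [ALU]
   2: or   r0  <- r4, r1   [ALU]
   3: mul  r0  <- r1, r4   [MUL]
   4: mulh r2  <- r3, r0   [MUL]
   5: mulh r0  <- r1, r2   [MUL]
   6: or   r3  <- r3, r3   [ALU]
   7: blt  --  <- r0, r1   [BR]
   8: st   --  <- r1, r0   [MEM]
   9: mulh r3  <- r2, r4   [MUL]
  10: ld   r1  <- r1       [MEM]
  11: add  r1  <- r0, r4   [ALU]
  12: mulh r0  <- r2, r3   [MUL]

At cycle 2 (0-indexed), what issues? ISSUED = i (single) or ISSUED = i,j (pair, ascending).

ISSUED = 3

#0 head=0: sub.ALU;and.ALU i0+i1 pair
#1 head=2: or.ALU i2 WAW r0
#2 head=3: mul.MUL i3 no-port MUL/MUL
#3 head=4: mulh.MUL i4 no-port MUL/MUL
#4 head=5: mulh.MUL;or.ALU i5+i6 pair
#5 head=7: blt.BR;st.MEM i7+i8 pair
#6 head=9: mulh.MUL;ld.MEM i9+i10 pair
#7 head=11: add.ALU;mulh.MUL i11+i12 pair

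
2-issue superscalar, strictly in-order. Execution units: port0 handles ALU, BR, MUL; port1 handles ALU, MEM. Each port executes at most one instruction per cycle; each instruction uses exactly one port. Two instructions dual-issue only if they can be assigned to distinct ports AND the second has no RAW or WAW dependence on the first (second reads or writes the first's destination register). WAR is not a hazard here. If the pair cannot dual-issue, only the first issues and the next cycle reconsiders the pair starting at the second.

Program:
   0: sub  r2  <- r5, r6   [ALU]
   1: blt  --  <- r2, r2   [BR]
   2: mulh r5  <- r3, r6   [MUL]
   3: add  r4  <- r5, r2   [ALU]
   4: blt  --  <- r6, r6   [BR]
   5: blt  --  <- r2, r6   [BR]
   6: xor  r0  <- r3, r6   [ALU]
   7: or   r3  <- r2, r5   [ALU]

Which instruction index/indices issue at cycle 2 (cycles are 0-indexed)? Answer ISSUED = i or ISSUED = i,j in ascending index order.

ISSUED = 2

c0: i0 sub.ALU  RAW r2
c1: i1 blt.BR  no-port BR/MUL
c2: i2 mulh.MUL  RAW r5
c3: i3&i4 add.ALU blt.BR  2-wide
c4: i5&i6 blt.BR xor.ALU  2-wide
c5: i7 or.ALU  tail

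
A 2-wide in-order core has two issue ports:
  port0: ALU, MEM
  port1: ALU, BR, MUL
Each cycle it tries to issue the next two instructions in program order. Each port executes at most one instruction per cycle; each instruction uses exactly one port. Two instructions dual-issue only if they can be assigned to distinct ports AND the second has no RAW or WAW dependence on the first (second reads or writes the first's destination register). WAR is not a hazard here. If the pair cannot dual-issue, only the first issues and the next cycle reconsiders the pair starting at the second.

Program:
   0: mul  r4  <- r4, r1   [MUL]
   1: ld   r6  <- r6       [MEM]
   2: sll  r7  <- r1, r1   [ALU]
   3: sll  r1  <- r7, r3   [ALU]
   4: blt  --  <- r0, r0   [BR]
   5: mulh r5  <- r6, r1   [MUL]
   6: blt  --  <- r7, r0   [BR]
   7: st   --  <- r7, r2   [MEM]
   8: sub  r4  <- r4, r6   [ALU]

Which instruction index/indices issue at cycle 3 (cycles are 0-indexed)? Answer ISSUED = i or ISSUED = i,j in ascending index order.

ISSUED = 5

t=0 i0+i1:mul.MUL+ld.MEM ; 2-wide
t=1 i2:sll.ALU ; RAW r7
t=2 i3+i4:sll.ALU+blt.BR ; 2-wide
t=3 i5:mulh.MUL ; no-port MUL/BR
t=4 i6+i7:blt.BR+st.MEM ; 2-wide
t=5 i8:sub.ALU ; tail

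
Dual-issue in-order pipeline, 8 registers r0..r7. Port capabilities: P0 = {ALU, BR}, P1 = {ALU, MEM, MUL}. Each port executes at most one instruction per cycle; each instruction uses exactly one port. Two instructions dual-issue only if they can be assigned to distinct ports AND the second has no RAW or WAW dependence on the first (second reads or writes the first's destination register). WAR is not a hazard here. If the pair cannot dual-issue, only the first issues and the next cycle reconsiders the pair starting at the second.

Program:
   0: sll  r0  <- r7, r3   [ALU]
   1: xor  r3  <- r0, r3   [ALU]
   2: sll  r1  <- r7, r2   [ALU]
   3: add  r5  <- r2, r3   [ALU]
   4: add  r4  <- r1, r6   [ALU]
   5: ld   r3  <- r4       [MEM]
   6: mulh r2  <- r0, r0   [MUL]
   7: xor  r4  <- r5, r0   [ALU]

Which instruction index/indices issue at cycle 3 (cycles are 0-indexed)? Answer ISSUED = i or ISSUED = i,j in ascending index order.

c0: i0 sll  RAW r0
c1: i1/i2 xor+sll  dual
c2: i3/i4 add+add  dual
c3: i5 ld  no-port MEM/MUL
c4: i6/i7 mulh+xor  dual

ISSUED = 5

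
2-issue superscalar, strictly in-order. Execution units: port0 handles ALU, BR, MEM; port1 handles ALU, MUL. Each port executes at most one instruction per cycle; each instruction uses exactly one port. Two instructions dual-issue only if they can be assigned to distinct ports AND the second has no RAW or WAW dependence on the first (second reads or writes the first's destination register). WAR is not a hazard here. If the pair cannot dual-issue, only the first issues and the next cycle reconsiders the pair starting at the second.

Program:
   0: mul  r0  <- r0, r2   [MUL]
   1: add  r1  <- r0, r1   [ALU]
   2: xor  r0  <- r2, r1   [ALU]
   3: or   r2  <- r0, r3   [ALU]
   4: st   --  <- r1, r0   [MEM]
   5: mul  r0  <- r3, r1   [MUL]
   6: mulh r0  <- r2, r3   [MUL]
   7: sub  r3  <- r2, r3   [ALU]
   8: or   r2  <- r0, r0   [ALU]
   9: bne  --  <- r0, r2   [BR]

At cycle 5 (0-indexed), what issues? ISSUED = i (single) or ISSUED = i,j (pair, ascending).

#0 head=0: mul i0 RAW r0
#1 head=1: add i1 RAW r1
#2 head=2: xor i2 RAW r0
#3 head=3: or/st i3+i4 pair
#4 head=5: mul i5 no-port MUL/MUL
#5 head=6: mulh/sub i6+i7 pair
#6 head=8: or i8 RAW r2
#7 head=9: bne i9 tail

ISSUED = 6,7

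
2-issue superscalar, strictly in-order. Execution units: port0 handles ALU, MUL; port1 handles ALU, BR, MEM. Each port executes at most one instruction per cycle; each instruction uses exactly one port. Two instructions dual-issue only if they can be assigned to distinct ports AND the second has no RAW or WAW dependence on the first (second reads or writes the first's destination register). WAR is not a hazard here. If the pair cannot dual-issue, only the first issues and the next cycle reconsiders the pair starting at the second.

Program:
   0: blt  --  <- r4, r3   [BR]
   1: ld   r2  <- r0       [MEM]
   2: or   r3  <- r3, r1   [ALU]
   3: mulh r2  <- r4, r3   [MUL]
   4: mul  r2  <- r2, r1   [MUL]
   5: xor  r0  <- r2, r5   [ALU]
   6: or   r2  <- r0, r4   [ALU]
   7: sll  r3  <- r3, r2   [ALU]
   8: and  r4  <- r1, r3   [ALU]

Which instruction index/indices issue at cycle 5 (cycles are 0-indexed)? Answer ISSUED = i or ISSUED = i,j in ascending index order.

ISSUED = 6

c0: i0 blt.BR  no-port BR/MEM
c1: i1&i2 ld.MEM+or.ALU  dual
c2: i3 mulh.MUL  no-port MUL/MUL
c3: i4 mul.MUL  RAW r2
c4: i5 xor.ALU  RAW r0
c5: i6 or.ALU  RAW r2
c6: i7 sll.ALU  RAW r3
c7: i8 and.ALU  tail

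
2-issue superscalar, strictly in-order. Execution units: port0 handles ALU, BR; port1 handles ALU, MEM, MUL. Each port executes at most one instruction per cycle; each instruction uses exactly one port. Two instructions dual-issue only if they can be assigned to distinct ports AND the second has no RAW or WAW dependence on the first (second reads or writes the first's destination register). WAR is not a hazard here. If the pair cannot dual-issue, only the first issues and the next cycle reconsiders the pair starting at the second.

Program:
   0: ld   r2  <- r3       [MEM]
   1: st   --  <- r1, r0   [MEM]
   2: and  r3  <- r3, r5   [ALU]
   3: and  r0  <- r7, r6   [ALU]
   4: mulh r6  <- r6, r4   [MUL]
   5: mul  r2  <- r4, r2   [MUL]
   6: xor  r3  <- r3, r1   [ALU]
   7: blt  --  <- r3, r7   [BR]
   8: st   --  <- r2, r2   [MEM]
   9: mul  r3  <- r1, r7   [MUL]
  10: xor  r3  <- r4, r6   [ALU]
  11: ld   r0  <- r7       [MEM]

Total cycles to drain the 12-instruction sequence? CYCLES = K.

CYCLES = 7

[0] i0  ld  -- no-port MEM/MEM
[1] i1/i2  st+and  -- dual
[2] i3/i4  and+mulh  -- dual
[3] i5/i6  mul+xor  -- dual
[4] i7/i8  blt+st  -- dual
[5] i9  mul  -- WAW r3
[6] i10/i11  xor+ld  -- dual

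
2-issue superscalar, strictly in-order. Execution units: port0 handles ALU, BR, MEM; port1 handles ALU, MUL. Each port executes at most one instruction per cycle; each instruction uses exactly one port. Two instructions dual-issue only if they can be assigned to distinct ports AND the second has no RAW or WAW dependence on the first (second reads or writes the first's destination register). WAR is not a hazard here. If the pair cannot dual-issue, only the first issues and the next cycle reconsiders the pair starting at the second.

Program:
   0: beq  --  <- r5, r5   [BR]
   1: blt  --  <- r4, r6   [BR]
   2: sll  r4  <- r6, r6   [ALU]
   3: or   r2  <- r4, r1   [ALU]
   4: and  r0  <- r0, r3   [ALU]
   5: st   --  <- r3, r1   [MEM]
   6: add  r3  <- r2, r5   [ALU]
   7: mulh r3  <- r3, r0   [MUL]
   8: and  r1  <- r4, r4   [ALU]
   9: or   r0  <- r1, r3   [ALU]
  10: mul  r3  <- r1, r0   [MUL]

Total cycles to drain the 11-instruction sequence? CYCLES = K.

t=0 i0:beq ; no-port BR/BR
t=1 i1&i2:blt sll ; pair
t=2 i3&i4:or and ; pair
t=3 i5&i6:st add ; pair
t=4 i7&i8:mulh and ; pair
t=5 i9:or ; RAW r0
t=6 i10:mul ; tail

CYCLES = 7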